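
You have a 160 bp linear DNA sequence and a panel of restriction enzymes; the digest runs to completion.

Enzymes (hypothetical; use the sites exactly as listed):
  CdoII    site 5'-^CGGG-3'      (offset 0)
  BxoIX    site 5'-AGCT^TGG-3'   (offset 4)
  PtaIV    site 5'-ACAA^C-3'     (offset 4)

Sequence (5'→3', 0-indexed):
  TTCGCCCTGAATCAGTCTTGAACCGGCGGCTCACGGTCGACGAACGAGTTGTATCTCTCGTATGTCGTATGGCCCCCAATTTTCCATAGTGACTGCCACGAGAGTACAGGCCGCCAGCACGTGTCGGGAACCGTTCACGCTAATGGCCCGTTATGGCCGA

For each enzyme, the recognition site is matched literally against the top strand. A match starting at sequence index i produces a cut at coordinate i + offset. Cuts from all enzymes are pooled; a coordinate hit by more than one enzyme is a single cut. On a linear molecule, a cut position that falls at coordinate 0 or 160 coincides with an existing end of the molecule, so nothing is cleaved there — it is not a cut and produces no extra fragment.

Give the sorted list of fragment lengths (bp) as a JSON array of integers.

Per-enzyme occurrences:
  CdoII CGGG/0: at [124] ⇒ [124]
  BxoIX (AGCTTGG, off=4): no sites
  PtaIV (ACAAC, off=4): no sites

All cut coordinates (distinct, sorted): [124]

Fragments:
  [0,124): 124 bp
  [124,160): 36 bp

[36,124]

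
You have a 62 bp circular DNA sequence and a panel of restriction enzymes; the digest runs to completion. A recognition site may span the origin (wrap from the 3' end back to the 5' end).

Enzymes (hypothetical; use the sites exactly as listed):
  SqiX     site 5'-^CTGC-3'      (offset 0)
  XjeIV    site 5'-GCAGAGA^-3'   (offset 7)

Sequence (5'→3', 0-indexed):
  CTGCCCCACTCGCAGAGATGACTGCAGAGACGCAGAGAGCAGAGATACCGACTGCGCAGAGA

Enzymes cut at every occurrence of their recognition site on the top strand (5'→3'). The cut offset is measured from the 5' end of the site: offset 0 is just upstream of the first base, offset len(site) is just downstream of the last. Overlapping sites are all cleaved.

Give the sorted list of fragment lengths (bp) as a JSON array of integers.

[3,6,7,8,9,11,18]

Per-enzyme occurrences:
  SqiX CTGC/0: at [0, 21, 51] ⇒ [0, 21, 51]
  XjeIV GCAGAGA/7: at [11, 23, 31, 38, 55] ⇒ [0, 18, 30, 38, 45]

All cut coordinates (distinct, sorted): [0, 18, 21, 30, 38, 45, 51]

Fragments:
  0→18: 18 bp
  18→21: 3 bp
  21→30: 9 bp
  30→38: 8 bp
  38→45: 7 bp
  45→51: 6 bp
  51→0 (wrap): 62-51+0 = 11 bp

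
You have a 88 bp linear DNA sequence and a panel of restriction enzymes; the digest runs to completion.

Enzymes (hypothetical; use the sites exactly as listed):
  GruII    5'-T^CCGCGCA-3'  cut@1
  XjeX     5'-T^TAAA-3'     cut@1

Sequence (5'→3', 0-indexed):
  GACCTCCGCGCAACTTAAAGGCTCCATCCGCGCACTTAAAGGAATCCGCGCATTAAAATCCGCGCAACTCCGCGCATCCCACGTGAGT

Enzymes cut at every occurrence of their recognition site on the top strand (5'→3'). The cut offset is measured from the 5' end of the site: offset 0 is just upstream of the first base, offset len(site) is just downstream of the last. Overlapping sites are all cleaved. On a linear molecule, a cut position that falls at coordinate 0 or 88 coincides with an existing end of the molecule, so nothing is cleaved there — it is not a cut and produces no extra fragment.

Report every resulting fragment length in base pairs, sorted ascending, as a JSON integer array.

[5,6,8,9,9,10,10,12,19]

Scan for sites:
  GruII (TCCGCGCA, off=1): starts [4, 26, 44, 58, 68] → cuts [5, 27, 45, 59, 69]
  XjeX (TTAAA, off=1): starts [14, 35, 52] → cuts [15, 36, 53]

All cut coordinates (distinct, sorted): [5, 15, 27, 36, 45, 53, 59, 69]

Fragment lengths:
  [0,5): 5 bp
  [5,15): 10 bp
  [15,27): 12 bp
  [27,36): 9 bp
  [36,45): 9 bp
  [45,53): 8 bp
  [53,59): 6 bp
  [59,69): 10 bp
  [69,88): 19 bp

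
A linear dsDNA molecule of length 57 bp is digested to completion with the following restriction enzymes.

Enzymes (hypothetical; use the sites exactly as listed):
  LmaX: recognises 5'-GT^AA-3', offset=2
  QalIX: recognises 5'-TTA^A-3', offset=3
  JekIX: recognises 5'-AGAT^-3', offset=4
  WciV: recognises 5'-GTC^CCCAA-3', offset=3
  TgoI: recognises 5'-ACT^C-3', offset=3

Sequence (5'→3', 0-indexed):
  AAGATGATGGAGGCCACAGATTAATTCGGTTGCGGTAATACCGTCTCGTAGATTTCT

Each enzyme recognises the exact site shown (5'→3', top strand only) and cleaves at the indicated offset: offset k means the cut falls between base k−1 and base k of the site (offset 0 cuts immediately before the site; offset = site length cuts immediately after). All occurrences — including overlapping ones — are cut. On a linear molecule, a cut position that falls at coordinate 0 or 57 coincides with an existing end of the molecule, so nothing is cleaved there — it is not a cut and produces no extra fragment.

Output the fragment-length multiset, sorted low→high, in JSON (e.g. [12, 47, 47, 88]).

[2,4,5,13,16,17]

Per-enzyme occurrences:
  LmaX (GTAA, off=2): starts [34] → cuts [36]
  QalIX (TTAA, off=3): starts [20] → cuts [23]
  JekIX (AGAT, off=4): starts [1, 17, 49] → cuts [5, 21, 53]
  WciV (GTCCCCAA, off=3): no sites
  TgoI (ACTC, off=3): no sites

Pooled cuts: [5, 21, 23, 36, 53]

Fragments:
  [0,5): 5 bp
  [5,21): 16 bp
  [21,23): 2 bp
  [23,36): 13 bp
  [36,53): 17 bp
  [53,57): 4 bp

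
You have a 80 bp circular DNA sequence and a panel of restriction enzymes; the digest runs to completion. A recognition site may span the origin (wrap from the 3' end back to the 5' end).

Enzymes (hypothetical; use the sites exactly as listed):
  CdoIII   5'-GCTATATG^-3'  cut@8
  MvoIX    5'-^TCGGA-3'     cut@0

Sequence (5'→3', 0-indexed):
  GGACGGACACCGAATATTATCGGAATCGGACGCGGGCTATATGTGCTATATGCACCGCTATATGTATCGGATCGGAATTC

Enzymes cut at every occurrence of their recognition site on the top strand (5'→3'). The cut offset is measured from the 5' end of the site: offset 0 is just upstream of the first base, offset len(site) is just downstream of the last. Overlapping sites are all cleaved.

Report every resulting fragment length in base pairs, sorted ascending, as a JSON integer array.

[2,5,6,7,9,12,18,21]

Site scan:
  CdoIII GCTATATG/8: at [35, 44, 56] ⇒ [43, 52, 64]
  MvoIX TCGGA/0: at [19, 25, 66, 71, 78] ⇒ [19, 25, 66, 71, 78]

Pooled cuts: [19, 25, 43, 52, 64, 66, 71, 78]

Fragment lengths:
  19→25: 6 bp
  25→43: 18 bp
  43→52: 9 bp
  52→64: 12 bp
  64→66: 2 bp
  66→71: 5 bp
  71→78: 7 bp
  78→19 (wrap): 80-78+19 = 21 bp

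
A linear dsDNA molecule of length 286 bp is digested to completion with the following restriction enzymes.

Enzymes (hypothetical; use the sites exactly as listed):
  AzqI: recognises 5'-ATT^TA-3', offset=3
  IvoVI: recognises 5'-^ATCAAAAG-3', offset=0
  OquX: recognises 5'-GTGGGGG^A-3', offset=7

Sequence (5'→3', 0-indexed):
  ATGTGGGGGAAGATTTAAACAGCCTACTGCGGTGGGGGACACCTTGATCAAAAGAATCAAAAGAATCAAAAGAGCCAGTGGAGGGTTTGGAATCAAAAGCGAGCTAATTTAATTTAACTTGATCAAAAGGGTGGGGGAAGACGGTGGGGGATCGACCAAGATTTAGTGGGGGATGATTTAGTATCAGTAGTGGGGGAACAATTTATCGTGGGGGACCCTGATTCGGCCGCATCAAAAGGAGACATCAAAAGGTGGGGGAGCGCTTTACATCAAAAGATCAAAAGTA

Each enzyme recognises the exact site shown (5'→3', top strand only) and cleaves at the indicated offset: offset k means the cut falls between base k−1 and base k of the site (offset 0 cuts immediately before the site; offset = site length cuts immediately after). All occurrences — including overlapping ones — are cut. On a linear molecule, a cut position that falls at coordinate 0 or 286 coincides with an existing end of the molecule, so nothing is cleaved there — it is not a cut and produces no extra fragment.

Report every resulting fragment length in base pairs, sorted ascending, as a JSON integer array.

[5,6,6,7,7,8,8,9,9,9,9,10,10,11,13,13,13,15,16,16,18,18,23,27]

Site scan:
  AzqI ATTTA/3: at [12, 106, 111, 160, 175, 200] ⇒ [15, 109, 114, 163, 178, 203]
  IvoVI ATCAAAAG/0: at [46, 55, 64, 91, 121, 230, 243, 268, 276] ⇒ [46, 55, 64, 91, 121, 230, 243, 268, 276]
  OquX GTGGGGGA/7: at [2, 31, 130, 143, 165, 189, 207, 251] ⇒ [9, 38, 137, 150, 172, 196, 214, 258]

Pooled cuts: [9, 15, 38, 46, 55, 64, 91, 109, 114, 121, 137, 150, 163, 172, 178, 196, 203, 214, 230, 243, 258, 268, 276]

Fragment lengths:
  [0,9): 9 bp
  [9,15): 6 bp
  [15,38): 23 bp
  [38,46): 8 bp
  [46,55): 9 bp
  [55,64): 9 bp
  [64,91): 27 bp
  [91,109): 18 bp
  [109,114): 5 bp
  [114,121): 7 bp
  [121,137): 16 bp
  [137,150): 13 bp
  [150,163): 13 bp
  [163,172): 9 bp
  [172,178): 6 bp
  [178,196): 18 bp
  [196,203): 7 bp
  [203,214): 11 bp
  [214,230): 16 bp
  [230,243): 13 bp
  [243,258): 15 bp
  [258,268): 10 bp
  [268,276): 8 bp
  [276,286): 10 bp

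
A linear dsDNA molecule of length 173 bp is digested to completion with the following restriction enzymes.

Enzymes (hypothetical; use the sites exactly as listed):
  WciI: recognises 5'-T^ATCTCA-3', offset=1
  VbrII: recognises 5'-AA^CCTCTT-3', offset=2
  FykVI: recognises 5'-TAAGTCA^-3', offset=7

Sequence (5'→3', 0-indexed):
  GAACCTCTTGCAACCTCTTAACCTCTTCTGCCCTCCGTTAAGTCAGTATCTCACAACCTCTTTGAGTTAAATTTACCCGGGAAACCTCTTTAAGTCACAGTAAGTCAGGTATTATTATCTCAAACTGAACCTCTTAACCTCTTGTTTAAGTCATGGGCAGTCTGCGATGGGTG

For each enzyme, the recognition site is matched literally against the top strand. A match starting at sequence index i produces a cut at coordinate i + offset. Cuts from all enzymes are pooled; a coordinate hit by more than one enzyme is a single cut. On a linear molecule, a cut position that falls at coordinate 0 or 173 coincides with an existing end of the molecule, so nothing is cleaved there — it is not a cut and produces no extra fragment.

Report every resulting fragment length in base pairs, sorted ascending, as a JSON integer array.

[2,3,8,8,9,9,10,10,13,13,16,20,24,28]

Per-enzyme occurrences:
  WciI (TATCTCA, off=1): starts [46, 115] → cuts [47, 116]
  VbrII (AACCTCTT, off=2): starts [1, 11, 19, 54, 82, 127, 135] → cuts [3, 13, 21, 56, 84, 129, 137]
  FykVI (TAAGTCA, off=7): starts [38, 90, 100, 146] → cuts [45, 97, 107, 153]

Pooled cuts: [3, 13, 21, 45, 47, 56, 84, 97, 107, 116, 129, 137, 153]

Fragment lengths:
  [0,3): 3 bp
  [3,13): 10 bp
  [13,21): 8 bp
  [21,45): 24 bp
  [45,47): 2 bp
  [47,56): 9 bp
  [56,84): 28 bp
  [84,97): 13 bp
  [97,107): 10 bp
  [107,116): 9 bp
  [116,129): 13 bp
  [129,137): 8 bp
  [137,153): 16 bp
  [153,173): 20 bp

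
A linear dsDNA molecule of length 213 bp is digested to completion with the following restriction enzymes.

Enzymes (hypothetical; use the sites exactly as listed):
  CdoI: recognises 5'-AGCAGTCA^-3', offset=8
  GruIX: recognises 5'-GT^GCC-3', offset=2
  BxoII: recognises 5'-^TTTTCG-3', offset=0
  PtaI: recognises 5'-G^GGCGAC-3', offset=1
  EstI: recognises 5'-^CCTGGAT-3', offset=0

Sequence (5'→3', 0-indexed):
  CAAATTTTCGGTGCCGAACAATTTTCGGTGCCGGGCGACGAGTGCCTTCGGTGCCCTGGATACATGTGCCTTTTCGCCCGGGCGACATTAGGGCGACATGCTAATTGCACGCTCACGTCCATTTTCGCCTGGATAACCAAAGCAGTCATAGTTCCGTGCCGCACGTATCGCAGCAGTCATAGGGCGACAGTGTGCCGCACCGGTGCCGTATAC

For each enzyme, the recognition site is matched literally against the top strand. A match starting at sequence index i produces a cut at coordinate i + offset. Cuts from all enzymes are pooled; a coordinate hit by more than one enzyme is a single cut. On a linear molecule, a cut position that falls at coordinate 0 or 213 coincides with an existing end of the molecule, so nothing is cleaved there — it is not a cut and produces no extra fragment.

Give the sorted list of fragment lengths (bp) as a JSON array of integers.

Scan for sites:
  CdoI (AGCAGTCA, off=8): starts [140, 171] → cuts [148, 179]
  GruIX (GTGCC, off=2): starts [10, 27, 41, 50, 65, 155, 191, 202] → cuts [12, 29, 43, 52, 67, 157, 193, 204]
  BxoII (TTTTCG, off=0): starts [4, 21, 70, 121] → cuts [4, 21, 70, 121]
  PtaI (GGGCGAC, off=1): starts [32, 79, 90, 181] → cuts [33, 80, 91, 182]
  EstI (CCTGGAT, off=0): starts [54, 127] → cuts [54, 127]

All cut coordinates (distinct, sorted): [4, 12, 21, 29, 33, 43, 52, 54, 67, 70, 80, 91, 121, 127, 148, 157, 179, 182, 193, 204]

Fragments:
  [0,4): 4 bp
  [4,12): 8 bp
  [12,21): 9 bp
  [21,29): 8 bp
  [29,33): 4 bp
  [33,43): 10 bp
  [43,52): 9 bp
  [52,54): 2 bp
  [54,67): 13 bp
  [67,70): 3 bp
  [70,80): 10 bp
  [80,91): 11 bp
  [91,121): 30 bp
  [121,127): 6 bp
  [127,148): 21 bp
  [148,157): 9 bp
  [157,179): 22 bp
  [179,182): 3 bp
  [182,193): 11 bp
  [193,204): 11 bp
  [204,213): 9 bp

[2,3,3,4,4,6,8,8,9,9,9,9,10,10,11,11,11,13,21,22,30]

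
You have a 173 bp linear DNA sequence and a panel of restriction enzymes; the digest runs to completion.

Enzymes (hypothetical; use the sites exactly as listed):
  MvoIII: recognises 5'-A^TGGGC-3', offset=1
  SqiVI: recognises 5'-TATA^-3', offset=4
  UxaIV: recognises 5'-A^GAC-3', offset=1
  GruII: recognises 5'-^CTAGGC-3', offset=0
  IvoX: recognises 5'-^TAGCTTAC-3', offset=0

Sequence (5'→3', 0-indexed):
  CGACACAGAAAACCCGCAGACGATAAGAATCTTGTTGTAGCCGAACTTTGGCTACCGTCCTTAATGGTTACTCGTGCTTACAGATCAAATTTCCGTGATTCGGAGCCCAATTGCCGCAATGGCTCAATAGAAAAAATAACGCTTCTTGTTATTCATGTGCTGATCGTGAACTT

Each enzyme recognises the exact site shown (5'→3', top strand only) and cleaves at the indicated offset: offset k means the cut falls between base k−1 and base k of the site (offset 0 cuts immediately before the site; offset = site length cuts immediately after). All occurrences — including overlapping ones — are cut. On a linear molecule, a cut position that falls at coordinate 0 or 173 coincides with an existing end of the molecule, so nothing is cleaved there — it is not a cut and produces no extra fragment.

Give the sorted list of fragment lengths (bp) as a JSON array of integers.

Scan for sites:
  MvoIII (ATGGGC, off=1): no sites
  SqiVI (TATA, off=4): no sites
  UxaIV AGAC/1: at [17] ⇒ [18]
  GruII (CTAGGC, off=0): no sites
  IvoX (TAGCTTAC, off=0): no sites

All cut coordinates (distinct, sorted): [18]

Fragments:
  [0,18): 18 bp
  [18,173): 155 bp

[18,155]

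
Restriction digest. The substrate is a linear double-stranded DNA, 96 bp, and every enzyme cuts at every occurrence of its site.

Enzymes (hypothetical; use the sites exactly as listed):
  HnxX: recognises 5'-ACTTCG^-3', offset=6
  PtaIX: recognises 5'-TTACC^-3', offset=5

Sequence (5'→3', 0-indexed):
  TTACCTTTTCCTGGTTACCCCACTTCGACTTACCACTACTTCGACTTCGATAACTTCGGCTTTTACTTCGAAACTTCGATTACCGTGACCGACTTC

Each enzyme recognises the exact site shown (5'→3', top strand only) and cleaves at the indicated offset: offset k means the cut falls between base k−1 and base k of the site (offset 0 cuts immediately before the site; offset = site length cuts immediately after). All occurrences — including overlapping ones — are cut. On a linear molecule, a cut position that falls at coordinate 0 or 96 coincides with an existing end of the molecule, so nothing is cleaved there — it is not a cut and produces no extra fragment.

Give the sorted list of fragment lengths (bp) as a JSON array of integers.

Scan for sites:
  HnxX ACTTCG/6: at [21, 37, 43, 52, 64, 72] ⇒ [27, 43, 49, 58, 70, 78]
  PtaIX TTACC/5: at [0, 14, 29, 79] ⇒ [5, 19, 34, 84]

Pooled cuts: [5, 19, 27, 34, 43, 49, 58, 70, 78, 84]

Fragment lengths:
  [0,5): 5 bp
  [5,19): 14 bp
  [19,27): 8 bp
  [27,34): 7 bp
  [34,43): 9 bp
  [43,49): 6 bp
  [49,58): 9 bp
  [58,70): 12 bp
  [70,78): 8 bp
  [78,84): 6 bp
  [84,96): 12 bp

[5,6,6,7,8,8,9,9,12,12,14]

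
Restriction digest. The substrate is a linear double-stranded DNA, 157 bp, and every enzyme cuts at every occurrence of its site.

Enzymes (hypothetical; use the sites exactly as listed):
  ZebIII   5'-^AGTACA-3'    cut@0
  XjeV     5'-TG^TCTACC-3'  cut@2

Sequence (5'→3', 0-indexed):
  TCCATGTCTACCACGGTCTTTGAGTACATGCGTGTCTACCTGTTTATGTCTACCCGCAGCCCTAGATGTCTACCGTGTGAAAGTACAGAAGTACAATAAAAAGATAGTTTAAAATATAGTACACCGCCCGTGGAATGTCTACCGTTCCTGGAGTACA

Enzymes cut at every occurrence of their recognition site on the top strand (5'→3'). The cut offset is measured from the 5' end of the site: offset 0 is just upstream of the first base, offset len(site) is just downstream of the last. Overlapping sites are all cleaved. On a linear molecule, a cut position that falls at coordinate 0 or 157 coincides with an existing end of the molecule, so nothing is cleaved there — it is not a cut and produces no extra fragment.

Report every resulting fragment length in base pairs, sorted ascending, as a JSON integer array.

[6,6,8,12,13,14,14,16,20,20,28]

Scan for sites:
  ZebIII (AGTACA, off=0): starts [22, 81, 89, 117, 151] → cuts [22, 81, 89, 117, 151]
  XjeV (TGTCTACC, off=2): starts [4, 32, 46, 66, 135] → cuts [6, 34, 48, 68, 137]

All cut coordinates (distinct, sorted): [6, 22, 34, 48, 68, 81, 89, 117, 137, 151]

Fragment lengths:
  [0,6): 6 bp
  [6,22): 16 bp
  [22,34): 12 bp
  [34,48): 14 bp
  [48,68): 20 bp
  [68,81): 13 bp
  [81,89): 8 bp
  [89,117): 28 bp
  [117,137): 20 bp
  [137,151): 14 bp
  [151,157): 6 bp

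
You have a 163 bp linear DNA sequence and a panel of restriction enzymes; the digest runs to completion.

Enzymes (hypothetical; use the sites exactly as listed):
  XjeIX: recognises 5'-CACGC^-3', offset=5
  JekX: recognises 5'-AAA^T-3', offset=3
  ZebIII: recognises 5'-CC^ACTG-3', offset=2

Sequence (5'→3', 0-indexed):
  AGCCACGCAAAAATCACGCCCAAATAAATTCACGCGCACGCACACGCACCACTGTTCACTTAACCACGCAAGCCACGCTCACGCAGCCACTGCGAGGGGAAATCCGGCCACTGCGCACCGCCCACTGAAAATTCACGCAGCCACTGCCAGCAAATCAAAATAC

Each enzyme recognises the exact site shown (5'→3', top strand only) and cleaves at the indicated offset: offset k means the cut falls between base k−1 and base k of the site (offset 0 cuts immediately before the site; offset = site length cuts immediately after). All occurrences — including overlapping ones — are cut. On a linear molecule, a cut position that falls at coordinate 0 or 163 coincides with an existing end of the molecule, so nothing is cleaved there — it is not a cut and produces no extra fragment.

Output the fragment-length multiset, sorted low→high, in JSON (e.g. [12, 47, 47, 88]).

Scan for sites:
  XjeIX (CACGC, off=5): starts [3, 14, 30, 36, 42, 64, 73, 79, 133] → cuts [8, 19, 35, 41, 47, 69, 78, 84, 138]
  JekX (AAAT, off=3): starts [10, 21, 25, 99, 128, 151, 157] → cuts [13, 24, 28, 102, 131, 154, 160]
  ZebIII (CCACTG, off=2): starts [48, 86, 107, 121, 140] → cuts [50, 88, 109, 123, 142]

Pooled cuts: [8, 13, 19, 24, 28, 35, 41, 47, 50, 69, 78, 84, 88, 102, 109, 123, 131, 138, 142, 154, 160]

Fragment lengths:
  [0,8): 8 bp
  [8,13): 5 bp
  [13,19): 6 bp
  [19,24): 5 bp
  [24,28): 4 bp
  [28,35): 7 bp
  [35,41): 6 bp
  [41,47): 6 bp
  [47,50): 3 bp
  [50,69): 19 bp
  [69,78): 9 bp
  [78,84): 6 bp
  [84,88): 4 bp
  [88,102): 14 bp
  [102,109): 7 bp
  [109,123): 14 bp
  [123,131): 8 bp
  [131,138): 7 bp
  [138,142): 4 bp
  [142,154): 12 bp
  [154,160): 6 bp
  [160,163): 3 bp

[3,3,4,4,4,5,5,6,6,6,6,6,7,7,7,8,8,9,12,14,14,19]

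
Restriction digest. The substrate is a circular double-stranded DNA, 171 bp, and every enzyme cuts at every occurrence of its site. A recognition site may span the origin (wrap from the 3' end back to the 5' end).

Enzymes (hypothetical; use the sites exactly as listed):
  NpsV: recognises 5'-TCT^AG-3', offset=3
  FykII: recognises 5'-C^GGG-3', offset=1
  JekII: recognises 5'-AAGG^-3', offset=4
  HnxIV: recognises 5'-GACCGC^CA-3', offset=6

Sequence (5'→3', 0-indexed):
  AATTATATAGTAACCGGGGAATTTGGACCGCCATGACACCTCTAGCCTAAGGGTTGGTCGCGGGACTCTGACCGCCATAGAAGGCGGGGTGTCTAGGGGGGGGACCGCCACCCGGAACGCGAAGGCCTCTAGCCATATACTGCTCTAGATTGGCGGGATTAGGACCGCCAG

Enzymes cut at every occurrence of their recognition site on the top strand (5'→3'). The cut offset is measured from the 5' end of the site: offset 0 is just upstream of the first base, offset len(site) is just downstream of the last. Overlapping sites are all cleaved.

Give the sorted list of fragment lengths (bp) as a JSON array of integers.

[1,5,8,9,9,9,9,12,14,14,14,16,16,17,18]

Site scan:
  NpsV (TCTAG, off=3): starts [40, 91, 127, 143] → cuts [43, 94, 130, 146]
  FykII (CGGG, off=1): starts [14, 60, 84, 153] → cuts [15, 61, 85, 154]
  JekII (AAGG, off=4): starts [48, 80, 121] → cuts [52, 84, 125]
  HnxIV (GACCGCCA, off=6): starts [25, 69, 102, 162] → cuts [31, 75, 108, 168]

Pooled cuts: [15, 31, 43, 52, 61, 75, 84, 85, 94, 108, 125, 130, 146, 154, 168]

Fragments:
  15→31: 16 bp
  31→43: 12 bp
  43→52: 9 bp
  52→61: 9 bp
  61→75: 14 bp
  75→84: 9 bp
  84→85: 1 bp
  85→94: 9 bp
  94→108: 14 bp
  108→125: 17 bp
  125→130: 5 bp
  130→146: 16 bp
  146→154: 8 bp
  154→168: 14 bp
  168→15 (wrap): 171-168+15 = 18 bp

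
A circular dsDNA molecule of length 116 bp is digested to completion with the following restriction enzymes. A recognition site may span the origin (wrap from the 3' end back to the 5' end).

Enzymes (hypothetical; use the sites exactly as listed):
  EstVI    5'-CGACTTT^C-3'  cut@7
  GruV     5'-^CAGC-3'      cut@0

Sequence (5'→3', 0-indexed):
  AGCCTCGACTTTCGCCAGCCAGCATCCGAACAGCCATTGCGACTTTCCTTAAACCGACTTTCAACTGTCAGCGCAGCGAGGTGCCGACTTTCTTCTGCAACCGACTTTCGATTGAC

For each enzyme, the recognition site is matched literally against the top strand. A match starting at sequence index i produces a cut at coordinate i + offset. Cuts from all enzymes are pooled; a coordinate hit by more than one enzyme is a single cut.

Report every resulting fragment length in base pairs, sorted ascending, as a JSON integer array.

Scan for sites:
  EstVI CGACTTTC/7: at [5, 39, 54, 84, 101] ⇒ [12, 46, 61, 91, 108]
  GruV CAGC/0: at [15, 19, 30, 68, 73, 115] ⇒ [15, 19, 30, 68, 73, 115]

Pooled cuts: [12, 15, 19, 30, 46, 61, 68, 73, 91, 108, 115]

Fragment lengths:
  12→15: 3 bp
  15→19: 4 bp
  19→30: 11 bp
  30→46: 16 bp
  46→61: 15 bp
  61→68: 7 bp
  68→73: 5 bp
  73→91: 18 bp
  91→108: 17 bp
  108→115: 7 bp
  115→12 (wrap): 116-115+12 = 13 bp

[3,4,5,7,7,11,13,15,16,17,18]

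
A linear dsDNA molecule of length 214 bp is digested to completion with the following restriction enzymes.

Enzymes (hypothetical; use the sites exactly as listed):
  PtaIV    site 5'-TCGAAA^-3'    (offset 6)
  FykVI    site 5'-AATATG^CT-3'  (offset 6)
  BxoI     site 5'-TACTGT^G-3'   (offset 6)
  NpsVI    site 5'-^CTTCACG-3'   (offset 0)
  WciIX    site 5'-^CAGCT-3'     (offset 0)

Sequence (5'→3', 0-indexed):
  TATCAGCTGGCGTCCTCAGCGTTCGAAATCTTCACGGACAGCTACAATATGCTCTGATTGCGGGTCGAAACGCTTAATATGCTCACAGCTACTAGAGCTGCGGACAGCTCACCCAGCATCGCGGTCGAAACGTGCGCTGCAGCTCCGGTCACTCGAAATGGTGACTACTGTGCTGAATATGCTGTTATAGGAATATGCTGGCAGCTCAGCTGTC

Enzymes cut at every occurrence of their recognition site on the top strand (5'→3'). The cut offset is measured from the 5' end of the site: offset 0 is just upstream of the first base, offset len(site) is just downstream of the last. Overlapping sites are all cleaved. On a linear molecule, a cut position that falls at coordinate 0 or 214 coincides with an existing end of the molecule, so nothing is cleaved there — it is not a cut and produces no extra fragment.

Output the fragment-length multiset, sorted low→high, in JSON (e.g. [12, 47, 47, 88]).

Site scan:
  PtaIV TCGAAA/6: at [22, 64, 124, 152] ⇒ [28, 70, 130, 158]
  FykVI AATATGCT/6: at [45, 75, 175, 191] ⇒ [51, 81, 181, 197]
  BxoI TACTGTG/6: at [165] ⇒ [171]
  NpsVI CTTCACG/0: at [29] ⇒ [29]
  WciIX CAGCT/0: at [3, 38, 85, 104, 139, 201, 206] ⇒ [3, 38, 85, 104, 139, 201, 206]

All cut coordinates (distinct, sorted): [3, 28, 29, 38, 51, 70, 81, 85, 104, 130, 139, 158, 171, 181, 197, 201, 206]

Fragments:
  [0,3): 3 bp
  [3,28): 25 bp
  [28,29): 1 bp
  [29,38): 9 bp
  [38,51): 13 bp
  [51,70): 19 bp
  [70,81): 11 bp
  [81,85): 4 bp
  [85,104): 19 bp
  [104,130): 26 bp
  [130,139): 9 bp
  [139,158): 19 bp
  [158,171): 13 bp
  [171,181): 10 bp
  [181,197): 16 bp
  [197,201): 4 bp
  [201,206): 5 bp
  [206,214): 8 bp

[1,3,4,4,5,8,9,9,10,11,13,13,16,19,19,19,25,26]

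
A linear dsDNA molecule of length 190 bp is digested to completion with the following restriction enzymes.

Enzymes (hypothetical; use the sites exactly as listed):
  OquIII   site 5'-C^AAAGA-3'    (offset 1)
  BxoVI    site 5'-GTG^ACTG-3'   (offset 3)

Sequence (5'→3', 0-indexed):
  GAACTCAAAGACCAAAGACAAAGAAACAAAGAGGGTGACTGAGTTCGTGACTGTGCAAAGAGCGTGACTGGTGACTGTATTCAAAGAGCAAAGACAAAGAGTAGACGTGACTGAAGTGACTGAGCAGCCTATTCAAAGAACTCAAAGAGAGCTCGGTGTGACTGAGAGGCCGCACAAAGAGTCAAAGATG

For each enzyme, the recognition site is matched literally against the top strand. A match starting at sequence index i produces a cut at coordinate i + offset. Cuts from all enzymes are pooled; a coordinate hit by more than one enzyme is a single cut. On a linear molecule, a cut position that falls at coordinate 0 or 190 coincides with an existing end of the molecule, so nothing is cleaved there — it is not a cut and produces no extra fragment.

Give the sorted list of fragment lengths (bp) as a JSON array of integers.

Site scan:
  OquIII CAAAGA/1: at [5, 12, 18, 26, 55, 81, 88, 94, 133, 142, 174, 182] ⇒ [6, 13, 19, 27, 56, 82, 89, 95, 134, 143, 175, 183]
  BxoVI GTGACTG/3: at [34, 46, 63, 70, 106, 115, 157] ⇒ [37, 49, 66, 73, 109, 118, 160]

All cut coordinates (distinct, sorted): [6, 13, 19, 27, 37, 49, 56, 66, 73, 82, 89, 95, 109, 118, 134, 143, 160, 175, 183]

Fragment lengths:
  [0,6): 6 bp
  [6,13): 7 bp
  [13,19): 6 bp
  [19,27): 8 bp
  [27,37): 10 bp
  [37,49): 12 bp
  [49,56): 7 bp
  [56,66): 10 bp
  [66,73): 7 bp
  [73,82): 9 bp
  [82,89): 7 bp
  [89,95): 6 bp
  [95,109): 14 bp
  [109,118): 9 bp
  [118,134): 16 bp
  [134,143): 9 bp
  [143,160): 17 bp
  [160,175): 15 bp
  [175,183): 8 bp
  [183,190): 7 bp

[6,6,6,7,7,7,7,7,8,8,9,9,9,10,10,12,14,15,16,17]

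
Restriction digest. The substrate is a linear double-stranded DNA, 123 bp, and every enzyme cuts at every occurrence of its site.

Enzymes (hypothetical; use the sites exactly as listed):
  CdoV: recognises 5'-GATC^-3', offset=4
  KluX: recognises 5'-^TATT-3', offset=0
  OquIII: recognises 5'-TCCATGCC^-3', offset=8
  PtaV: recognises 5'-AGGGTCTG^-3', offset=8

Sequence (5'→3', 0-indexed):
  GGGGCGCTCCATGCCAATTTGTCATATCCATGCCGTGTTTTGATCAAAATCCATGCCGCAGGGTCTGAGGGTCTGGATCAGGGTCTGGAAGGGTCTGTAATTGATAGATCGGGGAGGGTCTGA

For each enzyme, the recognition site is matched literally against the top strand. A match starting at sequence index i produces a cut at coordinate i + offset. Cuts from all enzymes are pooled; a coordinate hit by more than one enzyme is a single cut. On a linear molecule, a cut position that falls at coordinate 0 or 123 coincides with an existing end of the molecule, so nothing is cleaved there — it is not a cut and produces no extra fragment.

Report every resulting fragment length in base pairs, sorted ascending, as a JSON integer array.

[1,4,8,8,10,10,11,12,12,13,15,19]

Scan for sites:
  CdoV GATC/4: at [41, 75, 106] ⇒ [45, 79, 110]
  KluX (TATT, off=0): no sites
  OquIII TCCATGCC/8: at [7, 26, 49] ⇒ [15, 34, 57]
  PtaV AGGGTCTG/8: at [59, 67, 79, 89, 114] ⇒ [67, 75, 87, 97, 122]

All cut coordinates (distinct, sorted): [15, 34, 45, 57, 67, 75, 79, 87, 97, 110, 122]

Fragments:
  [0,15): 15 bp
  [15,34): 19 bp
  [34,45): 11 bp
  [45,57): 12 bp
  [57,67): 10 bp
  [67,75): 8 bp
  [75,79): 4 bp
  [79,87): 8 bp
  [87,97): 10 bp
  [97,110): 13 bp
  [110,122): 12 bp
  [122,123): 1 bp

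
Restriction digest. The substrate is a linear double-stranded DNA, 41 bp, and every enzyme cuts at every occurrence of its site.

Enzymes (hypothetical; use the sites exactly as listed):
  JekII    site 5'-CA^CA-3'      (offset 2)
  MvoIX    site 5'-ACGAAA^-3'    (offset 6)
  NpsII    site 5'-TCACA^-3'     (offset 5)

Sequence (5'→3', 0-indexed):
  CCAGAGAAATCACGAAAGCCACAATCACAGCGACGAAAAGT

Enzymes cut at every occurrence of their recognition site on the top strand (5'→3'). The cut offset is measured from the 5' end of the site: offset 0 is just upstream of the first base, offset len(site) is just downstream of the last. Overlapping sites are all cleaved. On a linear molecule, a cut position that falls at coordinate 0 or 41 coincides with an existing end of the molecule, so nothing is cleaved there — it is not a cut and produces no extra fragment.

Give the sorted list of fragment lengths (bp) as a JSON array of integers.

[2,3,4,6,9,17]

Site scan:
  JekII CACA/2: at [19, 25] ⇒ [21, 27]
  MvoIX ACGAAA/6: at [11, 32] ⇒ [17, 38]
  NpsII TCACA/5: at [24] ⇒ [29]

Pooled cuts: [17, 21, 27, 29, 38]

Fragment lengths:
  [0,17): 17 bp
  [17,21): 4 bp
  [21,27): 6 bp
  [27,29): 2 bp
  [29,38): 9 bp
  [38,41): 3 bp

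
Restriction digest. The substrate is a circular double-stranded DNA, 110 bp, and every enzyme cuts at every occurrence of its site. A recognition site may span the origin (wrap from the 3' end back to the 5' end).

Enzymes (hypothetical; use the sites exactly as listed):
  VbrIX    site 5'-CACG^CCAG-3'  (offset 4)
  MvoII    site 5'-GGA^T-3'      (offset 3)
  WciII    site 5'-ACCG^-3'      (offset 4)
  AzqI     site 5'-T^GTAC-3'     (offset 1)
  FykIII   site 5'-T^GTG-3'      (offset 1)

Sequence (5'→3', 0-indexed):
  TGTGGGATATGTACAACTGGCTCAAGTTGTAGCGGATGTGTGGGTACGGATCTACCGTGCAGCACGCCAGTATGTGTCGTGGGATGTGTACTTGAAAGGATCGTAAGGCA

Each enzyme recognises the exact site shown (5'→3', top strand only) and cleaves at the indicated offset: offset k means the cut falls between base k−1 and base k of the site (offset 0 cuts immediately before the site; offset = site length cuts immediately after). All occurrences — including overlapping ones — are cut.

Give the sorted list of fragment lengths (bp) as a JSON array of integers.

[1,1,2,2,3,6,7,7,9,11,11,11,13,26]

Scan for sites:
  VbrIX CACGCCAG/4: at [62] ⇒ [66]
  MvoII GGAT/3: at [4, 33, 47, 81, 97] ⇒ [7, 36, 50, 84, 100]
  WciII ACCG/4: at [53] ⇒ [57]
  AzqI TGTAC/1: at [9, 86] ⇒ [10, 87]
  FykIII TGTG/1: at [0, 36, 38, 72, 84] ⇒ [1, 37, 39, 73, 85]

Pooled cuts: [1, 7, 10, 36, 37, 39, 50, 57, 66, 73, 84, 85, 87, 100]

Fragments:
  1→7: 6 bp
  7→10: 3 bp
  10→36: 26 bp
  36→37: 1 bp
  37→39: 2 bp
  39→50: 11 bp
  50→57: 7 bp
  57→66: 9 bp
  66→73: 7 bp
  73→84: 11 bp
  84→85: 1 bp
  85→87: 2 bp
  87→100: 13 bp
  100→1 (wrap): 110-100+1 = 11 bp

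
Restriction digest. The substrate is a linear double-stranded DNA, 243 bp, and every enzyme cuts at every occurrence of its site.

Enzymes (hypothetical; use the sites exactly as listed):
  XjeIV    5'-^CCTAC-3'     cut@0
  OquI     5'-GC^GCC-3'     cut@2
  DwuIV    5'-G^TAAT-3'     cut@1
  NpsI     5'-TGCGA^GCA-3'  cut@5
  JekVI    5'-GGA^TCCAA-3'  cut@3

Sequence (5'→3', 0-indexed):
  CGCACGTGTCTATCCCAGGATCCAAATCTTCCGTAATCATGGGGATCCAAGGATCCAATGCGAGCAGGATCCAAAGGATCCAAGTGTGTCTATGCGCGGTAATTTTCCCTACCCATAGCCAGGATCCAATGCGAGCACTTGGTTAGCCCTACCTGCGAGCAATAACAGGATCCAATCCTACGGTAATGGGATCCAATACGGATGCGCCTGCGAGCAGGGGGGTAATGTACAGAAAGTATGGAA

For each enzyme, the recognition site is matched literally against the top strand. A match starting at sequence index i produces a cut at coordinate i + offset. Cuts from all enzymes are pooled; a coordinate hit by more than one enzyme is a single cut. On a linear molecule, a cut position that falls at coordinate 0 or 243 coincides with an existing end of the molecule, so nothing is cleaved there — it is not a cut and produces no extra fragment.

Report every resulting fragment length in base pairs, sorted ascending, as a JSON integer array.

Scan for sites:
  XjeIV CCTAC/0: at [107, 147, 176] ⇒ [107, 147, 176]
  OquI GCGCC/2: at [203] ⇒ [205]
  DwuIV GTAAT/1: at [32, 98, 182, 221] ⇒ [33, 99, 183, 222]
  NpsI TGCGAGCA/5: at [58, 129, 153, 208] ⇒ [63, 134, 158, 213]
  JekVI GGATCCAA/3: at [17, 42, 50, 66, 75, 121, 167, 188] ⇒ [20, 45, 53, 69, 78, 124, 170, 191]

All cut coordinates (distinct, sorted): [20, 33, 45, 53, 63, 69, 78, 99, 107, 124, 134, 147, 158, 170, 176, 183, 191, 205, 213, 222]

Fragments:
  [0,20): 20 bp
  [20,33): 13 bp
  [33,45): 12 bp
  [45,53): 8 bp
  [53,63): 10 bp
  [63,69): 6 bp
  [69,78): 9 bp
  [78,99): 21 bp
  [99,107): 8 bp
  [107,124): 17 bp
  [124,134): 10 bp
  [134,147): 13 bp
  [147,158): 11 bp
  [158,170): 12 bp
  [170,176): 6 bp
  [176,183): 7 bp
  [183,191): 8 bp
  [191,205): 14 bp
  [205,213): 8 bp
  [213,222): 9 bp
  [222,243): 21 bp

[6,6,7,8,8,8,8,9,9,10,10,11,12,12,13,13,14,17,20,21,21]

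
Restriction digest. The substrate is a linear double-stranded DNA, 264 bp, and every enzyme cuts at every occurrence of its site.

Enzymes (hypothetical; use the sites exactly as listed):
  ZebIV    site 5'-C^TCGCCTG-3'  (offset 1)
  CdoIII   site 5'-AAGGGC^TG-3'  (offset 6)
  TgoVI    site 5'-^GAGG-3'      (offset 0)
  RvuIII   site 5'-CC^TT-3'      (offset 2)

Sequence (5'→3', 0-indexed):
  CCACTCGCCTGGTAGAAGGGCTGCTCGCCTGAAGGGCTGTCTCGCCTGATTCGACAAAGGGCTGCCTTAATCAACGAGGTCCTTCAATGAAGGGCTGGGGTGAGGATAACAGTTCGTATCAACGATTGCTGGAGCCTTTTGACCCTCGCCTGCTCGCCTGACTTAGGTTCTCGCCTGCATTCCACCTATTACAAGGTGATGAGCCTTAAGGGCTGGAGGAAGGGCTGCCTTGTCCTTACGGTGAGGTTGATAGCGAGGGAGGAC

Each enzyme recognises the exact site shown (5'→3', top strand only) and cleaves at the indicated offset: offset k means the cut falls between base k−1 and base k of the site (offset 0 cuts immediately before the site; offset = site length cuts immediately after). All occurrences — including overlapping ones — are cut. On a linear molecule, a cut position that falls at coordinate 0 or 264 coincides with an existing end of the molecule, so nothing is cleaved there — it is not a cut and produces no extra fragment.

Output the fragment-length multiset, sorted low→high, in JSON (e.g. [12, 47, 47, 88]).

Site scan:
  ZebIV (CTCGCCTG, off=1): starts [3, 23, 40, 144, 152, 169] → cuts [4, 24, 41, 145, 153, 170]
  CdoIII (AAGGGCTG, off=6): starts [15, 31, 56, 89, 207, 219] → cuts [21, 37, 62, 95, 213, 225]
  TgoVI (GAGG, off=0): starts [75, 101, 215, 242, 254, 258] → cuts [75, 101, 215, 242, 254, 258]
  RvuIII (CCTT, off=2): starts [64, 80, 134, 203, 227, 233] → cuts [66, 82, 136, 205, 229, 235]

Pooled cuts: [4, 21, 24, 37, 41, 62, 66, 75, 82, 95, 101, 136, 145, 153, 170, 205, 213, 215, 225, 229, 235, 242, 254, 258]

Fragment lengths:
  [0,4): 4 bp
  [4,21): 17 bp
  [21,24): 3 bp
  [24,37): 13 bp
  [37,41): 4 bp
  [41,62): 21 bp
  [62,66): 4 bp
  [66,75): 9 bp
  [75,82): 7 bp
  [82,95): 13 bp
  [95,101): 6 bp
  [101,136): 35 bp
  [136,145): 9 bp
  [145,153): 8 bp
  [153,170): 17 bp
  [170,205): 35 bp
  [205,213): 8 bp
  [213,215): 2 bp
  [215,225): 10 bp
  [225,229): 4 bp
  [229,235): 6 bp
  [235,242): 7 bp
  [242,254): 12 bp
  [254,258): 4 bp
  [258,264): 6 bp

[2,3,4,4,4,4,4,6,6,6,7,7,8,8,9,9,10,12,13,13,17,17,21,35,35]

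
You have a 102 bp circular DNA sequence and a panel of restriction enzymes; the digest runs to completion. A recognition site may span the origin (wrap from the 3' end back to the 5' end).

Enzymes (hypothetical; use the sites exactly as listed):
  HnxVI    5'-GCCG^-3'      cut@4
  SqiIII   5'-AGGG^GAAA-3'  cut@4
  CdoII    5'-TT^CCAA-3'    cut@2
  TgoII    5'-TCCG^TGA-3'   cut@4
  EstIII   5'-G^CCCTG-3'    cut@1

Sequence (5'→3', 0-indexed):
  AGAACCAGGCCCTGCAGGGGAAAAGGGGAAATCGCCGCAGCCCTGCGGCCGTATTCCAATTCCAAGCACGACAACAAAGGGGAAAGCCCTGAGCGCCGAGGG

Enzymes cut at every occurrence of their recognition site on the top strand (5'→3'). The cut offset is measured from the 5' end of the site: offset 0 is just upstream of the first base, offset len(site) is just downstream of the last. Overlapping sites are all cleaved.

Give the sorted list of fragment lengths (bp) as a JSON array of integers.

Per-enzyme occurrences:
  HnxVI GCCG/4: at [33, 47, 94] ⇒ [37, 51, 98]
  SqiIII AGGGGAAA/4: at [15, 23, 77] ⇒ [19, 27, 81]
  CdoII TTCCAA/2: at [53, 59] ⇒ [55, 61]
  TgoII (TCCGTGA, off=4): no sites
  EstIII GCCCTG/1: at [8, 39, 85] ⇒ [9, 40, 86]

All cut coordinates (distinct, sorted): [9, 19, 27, 37, 40, 51, 55, 61, 81, 86, 98]

Fragments:
  9→19: 10 bp
  19→27: 8 bp
  27→37: 10 bp
  37→40: 3 bp
  40→51: 11 bp
  51→55: 4 bp
  55→61: 6 bp
  61→81: 20 bp
  81→86: 5 bp
  86→98: 12 bp
  98→9 (wrap): 102-98+9 = 13 bp

[3,4,5,6,8,10,10,11,12,13,20]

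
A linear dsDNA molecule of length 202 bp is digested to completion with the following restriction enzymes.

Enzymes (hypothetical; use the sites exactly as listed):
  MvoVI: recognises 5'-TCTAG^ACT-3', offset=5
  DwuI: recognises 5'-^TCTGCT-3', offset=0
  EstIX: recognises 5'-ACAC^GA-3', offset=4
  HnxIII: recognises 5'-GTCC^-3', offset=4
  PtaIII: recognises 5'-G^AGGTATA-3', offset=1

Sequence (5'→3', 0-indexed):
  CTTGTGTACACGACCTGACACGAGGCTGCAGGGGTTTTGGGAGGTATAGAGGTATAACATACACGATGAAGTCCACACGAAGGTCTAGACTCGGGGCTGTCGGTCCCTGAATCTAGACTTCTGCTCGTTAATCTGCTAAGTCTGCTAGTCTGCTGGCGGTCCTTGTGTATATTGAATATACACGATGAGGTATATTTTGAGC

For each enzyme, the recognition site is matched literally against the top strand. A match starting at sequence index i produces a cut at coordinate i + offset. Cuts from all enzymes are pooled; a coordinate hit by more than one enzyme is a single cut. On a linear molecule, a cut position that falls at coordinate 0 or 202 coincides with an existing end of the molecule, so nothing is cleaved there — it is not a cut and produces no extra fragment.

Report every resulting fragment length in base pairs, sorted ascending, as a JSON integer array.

[3,4,4,8,8,9,10,10,10,10,11,12,14,15,15,18,20,21]

Scan for sites:
  MvoVI TCTAGACT/5: at [83, 111] ⇒ [88, 116]
  DwuI TCTGCT/0: at [119, 131, 140, 148] ⇒ [119, 131, 140, 148]
  EstIX ACACGA/4: at [7, 17, 60, 74, 179] ⇒ [11, 21, 64, 78, 183]
  HnxIII GTCC/4: at [70, 102, 158] ⇒ [74, 106, 162]
  PtaIII GAGGTATA/1: at [40, 48, 186] ⇒ [41, 49, 187]

Pooled cuts: [11, 21, 41, 49, 64, 74, 78, 88, 106, 116, 119, 131, 140, 148, 162, 183, 187]

Fragment lengths:
  [0,11): 11 bp
  [11,21): 10 bp
  [21,41): 20 bp
  [41,49): 8 bp
  [49,64): 15 bp
  [64,74): 10 bp
  [74,78): 4 bp
  [78,88): 10 bp
  [88,106): 18 bp
  [106,116): 10 bp
  [116,119): 3 bp
  [119,131): 12 bp
  [131,140): 9 bp
  [140,148): 8 bp
  [148,162): 14 bp
  [162,183): 21 bp
  [183,187): 4 bp
  [187,202): 15 bp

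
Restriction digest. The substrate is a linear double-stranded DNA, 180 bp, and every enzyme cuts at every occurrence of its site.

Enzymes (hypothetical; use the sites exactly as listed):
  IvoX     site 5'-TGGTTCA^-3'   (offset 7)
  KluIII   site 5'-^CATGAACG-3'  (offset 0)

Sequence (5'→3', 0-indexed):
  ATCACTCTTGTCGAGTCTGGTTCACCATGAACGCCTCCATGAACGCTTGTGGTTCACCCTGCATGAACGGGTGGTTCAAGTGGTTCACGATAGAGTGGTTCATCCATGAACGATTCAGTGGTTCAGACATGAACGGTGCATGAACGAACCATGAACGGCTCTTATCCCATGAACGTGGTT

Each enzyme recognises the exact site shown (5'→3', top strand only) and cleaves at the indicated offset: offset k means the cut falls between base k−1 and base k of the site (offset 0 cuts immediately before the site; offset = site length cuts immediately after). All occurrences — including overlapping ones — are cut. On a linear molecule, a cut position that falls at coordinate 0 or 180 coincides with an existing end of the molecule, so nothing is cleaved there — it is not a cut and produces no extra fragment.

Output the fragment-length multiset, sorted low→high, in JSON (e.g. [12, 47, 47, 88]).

[1,2,2,5,9,11,11,12,13,15,17,18,19,21,24]

Scan for sites:
  IvoX (TGGTTCA, off=7): starts [17, 49, 71, 80, 95, 118] → cuts [24, 56, 78, 87, 102, 125]
  KluIII (CATGAACG, off=0): starts [25, 37, 61, 104, 127, 138, 149, 167] → cuts [25, 37, 61, 104, 127, 138, 149, 167]

Pooled cuts: [24, 25, 37, 56, 61, 78, 87, 102, 104, 125, 127, 138, 149, 167]

Fragment lengths:
  [0,24): 24 bp
  [24,25): 1 bp
  [25,37): 12 bp
  [37,56): 19 bp
  [56,61): 5 bp
  [61,78): 17 bp
  [78,87): 9 bp
  [87,102): 15 bp
  [102,104): 2 bp
  [104,125): 21 bp
  [125,127): 2 bp
  [127,138): 11 bp
  [138,149): 11 bp
  [149,167): 18 bp
  [167,180): 13 bp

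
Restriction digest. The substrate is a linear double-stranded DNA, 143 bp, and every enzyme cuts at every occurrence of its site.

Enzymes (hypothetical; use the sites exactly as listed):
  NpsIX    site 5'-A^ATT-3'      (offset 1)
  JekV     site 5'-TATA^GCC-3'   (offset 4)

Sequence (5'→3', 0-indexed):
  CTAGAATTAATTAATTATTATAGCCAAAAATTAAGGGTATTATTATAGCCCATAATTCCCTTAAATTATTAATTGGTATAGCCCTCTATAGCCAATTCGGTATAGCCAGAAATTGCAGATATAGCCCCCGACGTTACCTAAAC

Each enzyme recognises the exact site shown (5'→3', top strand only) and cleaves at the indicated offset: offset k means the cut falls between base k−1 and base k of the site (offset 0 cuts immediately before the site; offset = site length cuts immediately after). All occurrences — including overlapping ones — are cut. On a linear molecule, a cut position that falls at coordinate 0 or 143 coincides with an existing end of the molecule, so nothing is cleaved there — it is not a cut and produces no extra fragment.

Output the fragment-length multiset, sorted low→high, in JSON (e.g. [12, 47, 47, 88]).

Per-enzyme occurrences:
  NpsIX AATT/1: at [4, 8, 12, 28, 53, 63, 70, 93, 110] ⇒ [5, 9, 13, 29, 54, 64, 71, 94, 111]
  JekV TATAGCC/4: at [18, 43, 76, 86, 100, 119] ⇒ [22, 47, 80, 90, 104, 123]

Pooled cuts: [5, 9, 13, 22, 29, 47, 54, 64, 71, 80, 90, 94, 104, 111, 123]

Fragment lengths:
  [0,5): 5 bp
  [5,9): 4 bp
  [9,13): 4 bp
  [13,22): 9 bp
  [22,29): 7 bp
  [29,47): 18 bp
  [47,54): 7 bp
  [54,64): 10 bp
  [64,71): 7 bp
  [71,80): 9 bp
  [80,90): 10 bp
  [90,94): 4 bp
  [94,104): 10 bp
  [104,111): 7 bp
  [111,123): 12 bp
  [123,143): 20 bp

[4,4,4,5,7,7,7,7,9,9,10,10,10,12,18,20]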